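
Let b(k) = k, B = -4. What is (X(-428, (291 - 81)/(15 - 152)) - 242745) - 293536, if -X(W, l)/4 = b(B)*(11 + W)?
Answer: -542953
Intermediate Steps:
X(W, l) = 176 + 16*W (X(W, l) = -(-16)*(11 + W) = -4*(-44 - 4*W) = 176 + 16*W)
(X(-428, (291 - 81)/(15 - 152)) - 242745) - 293536 = ((176 + 16*(-428)) - 242745) - 293536 = ((176 - 6848) - 242745) - 293536 = (-6672 - 242745) - 293536 = -249417 - 293536 = -542953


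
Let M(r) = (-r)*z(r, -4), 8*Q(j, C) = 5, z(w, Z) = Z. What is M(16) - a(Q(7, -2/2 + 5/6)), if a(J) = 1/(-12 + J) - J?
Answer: 47111/728 ≈ 64.713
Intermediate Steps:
Q(j, C) = 5/8 (Q(j, C) = (⅛)*5 = 5/8)
M(r) = 4*r (M(r) = -r*(-4) = 4*r)
M(16) - a(Q(7, -2/2 + 5/6)) = 4*16 - (1 - (5/8)² + 12*(5/8))/(-12 + 5/8) = 64 - (1 - 1*25/64 + 15/2)/(-91/8) = 64 - (-8)*(1 - 25/64 + 15/2)/91 = 64 - (-8)*519/(91*64) = 64 - 1*(-519/728) = 64 + 519/728 = 47111/728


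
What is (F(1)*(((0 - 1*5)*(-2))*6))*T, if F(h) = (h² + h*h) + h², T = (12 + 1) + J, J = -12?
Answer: 180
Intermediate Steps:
T = 1 (T = (12 + 1) - 12 = 13 - 12 = 1)
F(h) = 3*h² (F(h) = (h² + h²) + h² = 2*h² + h² = 3*h²)
(F(1)*(((0 - 1*5)*(-2))*6))*T = ((3*1²)*(((0 - 1*5)*(-2))*6))*1 = ((3*1)*(((0 - 5)*(-2))*6))*1 = (3*(-5*(-2)*6))*1 = (3*(10*6))*1 = (3*60)*1 = 180*1 = 180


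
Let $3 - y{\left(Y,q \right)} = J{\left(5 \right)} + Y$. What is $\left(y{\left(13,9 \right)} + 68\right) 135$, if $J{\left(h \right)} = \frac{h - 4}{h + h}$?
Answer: $\frac{15633}{2} \approx 7816.5$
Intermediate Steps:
$J{\left(h \right)} = \frac{-4 + h}{2 h}$
$y{\left(Y,q \right)} = \frac{29}{10} - Y$ ($y{\left(Y,q \right)} = 3 - \left(\frac{-4 + 5}{2 \cdot 5} + Y\right) = 3 - \left(\frac{1}{2} \cdot \frac{1}{5} \cdot 1 + Y\right) = 3 - \left(\frac{1}{10} + Y\right) = \frac{29}{10} - Y$)
$\left(y{\left(13,9 \right)} + 68\right) 135 = \left(\left(\frac{29}{10} - 13\right) + 68\right) 135 = \left(- \frac{101}{10} + 68\right) 135 = \frac{579}{10} \cdot 135 = \frac{15633}{2}$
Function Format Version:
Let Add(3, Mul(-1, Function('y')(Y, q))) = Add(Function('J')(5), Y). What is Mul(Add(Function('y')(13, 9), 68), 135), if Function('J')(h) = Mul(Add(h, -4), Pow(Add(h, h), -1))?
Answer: Rational(15633, 2) ≈ 7816.5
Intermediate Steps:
Function('J')(h) = Mul(Rational(1, 2), Pow(h, -1), Add(-4, h)) (Function('J')(h) = Mul(Add(-4, h), Pow(Mul(2, h), -1)) = Mul(Add(-4, h), Mul(Rational(1, 2), Pow(h, -1))) = Mul(Rational(1, 2), Pow(h, -1), Add(-4, h)))
Function('y')(Y, q) = Add(Rational(29, 10), Mul(-1, Y)) (Function('y')(Y, q) = Add(3, Mul(-1, Add(Mul(Rational(1, 2), Pow(5, -1), Add(-4, 5)), Y))) = Add(3, Mul(-1, Add(Mul(Rational(1, 2), Rational(1, 5), 1), Y))) = Add(3, Mul(-1, Add(Rational(1, 10), Y))) = Add(3, Add(Rational(-1, 10), Mul(-1, Y))) = Add(Rational(29, 10), Mul(-1, Y)))
Mul(Add(Function('y')(13, 9), 68), 135) = Mul(Add(Add(Rational(29, 10), Mul(-1, 13)), 68), 135) = Mul(Add(Add(Rational(29, 10), -13), 68), 135) = Mul(Add(Rational(-101, 10), 68), 135) = Mul(Rational(579, 10), 135) = Rational(15633, 2)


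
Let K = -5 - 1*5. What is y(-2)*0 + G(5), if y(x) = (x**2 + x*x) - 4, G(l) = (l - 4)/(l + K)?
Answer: -1/5 ≈ -0.20000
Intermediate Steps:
K = -10 (K = -5 - 5 = -10)
G(l) = (-4 + l)/(-10 + l) (G(l) = (l - 4)/(l - 10) = (-4 + l)/(-10 + l))
y(x) = -4 + 2*x**2 (y(x) = (x**2 + x**2) - 4 = 2*x**2 - 4 = -4 + 2*x**2)
y(-2)*0 + G(5) = (-4 + 2*(-2)**2)*0 + (-4 + 5)/(-10 + 5) = (-4 + 2*4)*0 + 1/(-5) = (-4 + 8)*0 - 1/5*1 = 4*0 - 1/5 = 0 - 1/5 = -1/5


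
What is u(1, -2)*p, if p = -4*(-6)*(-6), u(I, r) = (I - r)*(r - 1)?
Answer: 1296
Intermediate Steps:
u(I, r) = (-1 + r)*(I - r) (u(I, r) = (I - r)*(-1 + r) = (-1 + r)*(I - r))
p = -144 (p = 24*(-6) = -144)
u(1, -2)*p = (-2 - 1*1 - 1*(-2)² + 1*(-2))*(-144) = (-2 - 1 - 1*4 - 2)*(-144) = (-2 - 1 - 4 - 2)*(-144) = -9*(-144) = 1296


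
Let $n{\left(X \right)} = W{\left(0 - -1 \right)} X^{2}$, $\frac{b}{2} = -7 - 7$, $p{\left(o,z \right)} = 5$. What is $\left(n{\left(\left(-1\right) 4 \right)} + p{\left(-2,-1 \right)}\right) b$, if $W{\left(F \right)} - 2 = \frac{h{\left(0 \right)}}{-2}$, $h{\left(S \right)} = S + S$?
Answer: $-1036$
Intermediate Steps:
$h{\left(S \right)} = 2 S$
$b = -28$ ($b = 2 \left(-7 - 7\right) = 2 \left(-14\right) = -28$)
$W{\left(F \right)} = 2$ ($W{\left(F \right)} = 2 + \frac{2 \cdot 0}{-2} = 2 + 0 \left(- \frac{1}{2}\right) = 2 + 0 = 2$)
$n{\left(X \right)} = 2 X^{2}$
$\left(n{\left(\left(-1\right) 4 \right)} + p{\left(-2,-1 \right)}\right) b = \left(2 \left(\left(-1\right) 4\right)^{2} + 5\right) \left(-28\right) = \left(2 \left(-4\right)^{2} + 5\right) \left(-28\right) = \left(2 \cdot 16 + 5\right) \left(-28\right) = \left(32 + 5\right) \left(-28\right) = 37 \left(-28\right) = -1036$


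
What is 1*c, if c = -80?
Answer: -80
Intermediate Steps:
1*c = 1*(-80) = -80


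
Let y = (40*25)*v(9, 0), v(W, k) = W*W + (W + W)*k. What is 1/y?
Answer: 1/81000 ≈ 1.2346e-5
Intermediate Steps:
v(W, k) = W² + 2*W*k (v(W, k) = W² + (2*W)*k = W² + 2*W*k)
y = 81000 (y = (40*25)*(9*(9 + 2*0)) = 1000*(9*(9 + 0)) = 1000*(9*9) = 1000*81 = 81000)
1/y = 1/81000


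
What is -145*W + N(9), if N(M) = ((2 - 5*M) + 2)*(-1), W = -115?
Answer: 16716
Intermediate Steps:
N(M) = -4 + 5*M (N(M) = (4 - 5*M)*(-1) = -4 + 5*M)
-145*W + N(9) = -145*(-115) + (-4 + 5*9) = 16675 + (-4 + 45) = 16675 + 41 = 16716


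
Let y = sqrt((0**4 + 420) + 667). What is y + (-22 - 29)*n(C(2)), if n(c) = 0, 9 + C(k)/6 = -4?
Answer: sqrt(1087) ≈ 32.970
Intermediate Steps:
C(k) = -78 (C(k) = -54 + 6*(-4) = -54 - 24 = -78)
y = sqrt(1087) (y = sqrt((0 + 420) + 667) = sqrt(420 + 667) = sqrt(1087) ≈ 32.970)
y + (-22 - 29)*n(C(2)) = sqrt(1087) + (-22 - 29)*0 = sqrt(1087) - 51*0 = sqrt(1087) + 0 = sqrt(1087)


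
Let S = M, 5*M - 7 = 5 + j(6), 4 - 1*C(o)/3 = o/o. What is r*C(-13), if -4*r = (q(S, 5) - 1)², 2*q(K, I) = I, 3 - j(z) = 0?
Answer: -81/16 ≈ -5.0625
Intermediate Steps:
j(z) = 3 (j(z) = 3 - 1*0 = 3 + 0 = 3)
C(o) = 9 (C(o) = 12 - 3*o/o = 12 - 3*1 = 12 - 3 = 9)
M = 3 (M = 7/5 + (5 + 3)/5 = 7/5 + (⅕)*8 = 7/5 + 8/5 = 3)
S = 3
q(K, I) = I/2
r = -9/16 (r = -((½)*5 - 1)²/4 = -(5/2 - 1)²/4 = -(3/2)²/4 = -¼*9/4 = -9/16 ≈ -0.56250)
r*C(-13) = -9/16*9 = -81/16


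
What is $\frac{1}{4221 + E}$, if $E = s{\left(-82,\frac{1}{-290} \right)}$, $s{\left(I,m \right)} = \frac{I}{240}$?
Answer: $\frac{120}{506479} \approx 0.00023693$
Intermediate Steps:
$s{\left(I,m \right)} = \frac{I}{240}$ ($s{\left(I,m \right)} = I \frac{1}{240} = \frac{I}{240}$)
$E = - \frac{41}{120}$ ($E = \frac{1}{240} \left(-82\right) = - \frac{41}{120} \approx -0.34167$)
$\frac{1}{4221 + E} = \frac{1}{4221 - \frac{41}{120}} = \frac{1}{\frac{506479}{120}} = \frac{120}{506479}$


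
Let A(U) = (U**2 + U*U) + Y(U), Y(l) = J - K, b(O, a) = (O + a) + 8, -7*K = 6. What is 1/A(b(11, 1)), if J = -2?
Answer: 7/5592 ≈ 0.0012518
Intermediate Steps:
K = -6/7 (K = -1/7*6 = -6/7 ≈ -0.85714)
b(O, a) = 8 + O + a
Y(l) = -8/7 (Y(l) = -2 - 1*(-6/7) = -2 + 6/7 = -8/7)
A(U) = -8/7 + 2*U**2 (A(U) = (U**2 + U*U) - 8/7 = (U**2 + U**2) - 8/7 = 2*U**2 - 8/7 = -8/7 + 2*U**2)
1/A(b(11, 1)) = 1/(-8/7 + 2*(8 + 11 + 1)**2) = 1/(-8/7 + 2*20**2) = 1/(-8/7 + 2*400) = 1/(-8/7 + 800) = 1/(5592/7) = 7/5592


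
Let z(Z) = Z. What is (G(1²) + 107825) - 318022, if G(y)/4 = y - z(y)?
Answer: -210197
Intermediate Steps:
G(y) = 0 (G(y) = 4*(y - y) = 4*0 = 0)
(G(1²) + 107825) - 318022 = (0 + 107825) - 318022 = 107825 - 318022 = -210197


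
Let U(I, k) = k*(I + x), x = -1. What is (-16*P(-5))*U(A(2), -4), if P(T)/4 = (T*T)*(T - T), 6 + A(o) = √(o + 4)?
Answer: 0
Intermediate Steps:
A(o) = -6 + √(4 + o) (A(o) = -6 + √(o + 4) = -6 + √(4 + o))
U(I, k) = k*(-1 + I) (U(I, k) = k*(I - 1) = k*(-1 + I))
P(T) = 0 (P(T) = 4*((T*T)*(T - T)) = 4*(T²*0) = 4*0 = 0)
(-16*P(-5))*U(A(2), -4) = (-16*0)*(-4*(-1 + (-6 + √(4 + 2)))) = 0*(-4*(-1 + (-6 + √6))) = 0*(-4*(-7 + √6)) = 0*(28 - 4*√6) = 0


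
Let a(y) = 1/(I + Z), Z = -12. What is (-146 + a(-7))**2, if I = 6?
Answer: 769129/36 ≈ 21365.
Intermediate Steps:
a(y) = -1/6 (a(y) = 1/(6 - 12) = 1/(-6) = -1/6)
(-146 + a(-7))**2 = (-146 - 1/6)**2 = (-877/6)**2 = 769129/36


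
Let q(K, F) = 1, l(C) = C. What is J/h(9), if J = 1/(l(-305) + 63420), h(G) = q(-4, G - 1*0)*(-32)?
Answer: -1/2019680 ≈ -4.9513e-7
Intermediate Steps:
h(G) = -32 (h(G) = 1*(-32) = -32)
J = 1/63115 (J = 1/(-305 + 63420) = 1/63115 ≈ 1.5844e-5)
J/h(9) = (1/63115)/(-32) = (1/63115)*(-1/32) = -1/2019680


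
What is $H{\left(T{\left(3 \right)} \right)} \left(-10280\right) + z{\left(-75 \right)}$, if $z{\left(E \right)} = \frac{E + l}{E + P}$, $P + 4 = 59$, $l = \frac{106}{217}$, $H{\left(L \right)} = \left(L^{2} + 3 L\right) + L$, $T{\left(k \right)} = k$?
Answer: $- \frac{936903031}{4340} \approx -2.1588 \cdot 10^{5}$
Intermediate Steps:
$H{\left(L \right)} = L^{2} + 4 L$
$l = \frac{106}{217}$ ($l = 106 \cdot \frac{1}{217} = \frac{106}{217} \approx 0.48848$)
$P = 55$ ($P = -4 + 59 = 55$)
$z{\left(E \right)} = \frac{\frac{106}{217} + E}{55 + E}$ ($z{\left(E \right)} = \frac{E + \frac{106}{217}}{E + 55} = \frac{\frac{106}{217} + E}{55 + E}$)
$H{\left(T{\left(3 \right)} \right)} \left(-10280\right) + z{\left(-75 \right)} = 3 \left(4 + 3\right) \left(-10280\right) + \frac{\frac{106}{217} - 75}{55 - 75} = 3 \cdot 7 \left(-10280\right) + \frac{1}{-20} \left(- \frac{16169}{217}\right) = 21 \left(-10280\right) - - \frac{16169}{4340} = -215880 + \frac{16169}{4340} = - \frac{936903031}{4340}$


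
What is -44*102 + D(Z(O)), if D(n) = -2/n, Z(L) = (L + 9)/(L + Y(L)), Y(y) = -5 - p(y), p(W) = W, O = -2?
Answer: -31406/7 ≈ -4486.6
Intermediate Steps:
Y(y) = -5 - y
Z(L) = -9/5 - L/5 (Z(L) = (L + 9)/(L + (-5 - L)) = (9 + L)/(-5) = (9 + L)*(-⅕) = -9/5 - L/5)
-44*102 + D(Z(O)) = -44*102 - 2/(-9/5 - ⅕*(-2)) = -4488 - 2/(-9/5 + ⅖) = -4488 - 2/(-7/5) = -4488 - 2*(-5/7) = -4488 + 10/7 = -31406/7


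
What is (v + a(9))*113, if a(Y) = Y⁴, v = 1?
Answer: 741506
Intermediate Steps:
(v + a(9))*113 = (1 + 9⁴)*113 = (1 + 6561)*113 = 6562*113 = 741506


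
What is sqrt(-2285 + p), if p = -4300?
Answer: I*sqrt(6585) ≈ 81.148*I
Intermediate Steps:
sqrt(-2285 + p) = sqrt(-2285 - 4300) = sqrt(-6585) = I*sqrt(6585)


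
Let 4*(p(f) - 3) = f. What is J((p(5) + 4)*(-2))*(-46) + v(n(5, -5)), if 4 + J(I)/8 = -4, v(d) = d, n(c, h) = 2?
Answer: 2946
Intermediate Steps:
p(f) = 3 + f/4
J(I) = -64 (J(I) = -32 + 8*(-4) = -32 - 32 = -64)
J((p(5) + 4)*(-2))*(-46) + v(n(5, -5)) = -64*(-46) + 2 = 2944 + 2 = 2946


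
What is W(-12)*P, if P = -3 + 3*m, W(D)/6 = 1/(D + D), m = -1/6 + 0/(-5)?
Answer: 7/8 ≈ 0.87500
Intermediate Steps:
m = -1/6 (m = -1*1/6 + 0*(-1/5) = -1/6 + 0 = -1/6 ≈ -0.16667)
W(D) = 3/D (W(D) = 6/(D + D) = 6/((2*D)) = 6*(1/(2*D)) = 3/D)
P = -7/2 (P = -3 + 3*(-1/6) = -3 - 1/2 = -7/2 ≈ -3.5000)
W(-12)*P = (3/(-12))*(-7/2) = (3*(-1/12))*(-7/2) = -1/4*(-7/2) = 7/8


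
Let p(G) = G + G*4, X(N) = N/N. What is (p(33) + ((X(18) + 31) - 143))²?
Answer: 2916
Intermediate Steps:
X(N) = 1
p(G) = 5*G (p(G) = G + 4*G = 5*G)
(p(33) + ((X(18) + 31) - 143))² = (5*33 + ((1 + 31) - 143))² = (165 + (32 - 143))² = (165 - 111)² = 54² = 2916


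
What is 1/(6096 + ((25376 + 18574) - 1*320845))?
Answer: -1/270799 ≈ -3.6928e-6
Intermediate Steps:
1/(6096 + ((25376 + 18574) - 1*320845)) = 1/(6096 + (43950 - 320845)) = 1/(6096 - 276895) = 1/(-270799) = -1/270799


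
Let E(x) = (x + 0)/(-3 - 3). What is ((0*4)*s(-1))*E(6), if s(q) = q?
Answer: 0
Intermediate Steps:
E(x) = -x/6 (E(x) = x/(-6) = x*(-⅙) = -x/6)
((0*4)*s(-1))*E(6) = ((0*4)*(-1))*(-⅙*6) = (0*(-1))*(-1) = 0*(-1) = 0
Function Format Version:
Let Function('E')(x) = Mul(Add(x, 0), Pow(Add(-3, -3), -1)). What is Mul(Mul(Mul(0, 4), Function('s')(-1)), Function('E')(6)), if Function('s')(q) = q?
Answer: 0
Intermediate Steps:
Function('E')(x) = Mul(Rational(-1, 6), x) (Function('E')(x) = Mul(x, Pow(-6, -1)) = Mul(x, Rational(-1, 6)) = Mul(Rational(-1, 6), x))
Mul(Mul(Mul(0, 4), Function('s')(-1)), Function('E')(6)) = Mul(Mul(Mul(0, 4), -1), Mul(Rational(-1, 6), 6)) = Mul(Mul(0, -1), -1) = Mul(0, -1) = 0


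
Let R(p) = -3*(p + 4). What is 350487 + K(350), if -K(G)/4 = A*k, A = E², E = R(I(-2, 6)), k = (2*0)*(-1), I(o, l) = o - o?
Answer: 350487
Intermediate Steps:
I(o, l) = 0
k = 0 (k = 0*(-1) = 0)
R(p) = -12 - 3*p (R(p) = -3*(4 + p) = -12 - 3*p)
E = -12 (E = -12 - 3*0 = -12 + 0 = -12)
A = 144 (A = (-12)² = 144)
K(G) = 0 (K(G) = -576*0 = -4*0 = 0)
350487 + K(350) = 350487 + 0 = 350487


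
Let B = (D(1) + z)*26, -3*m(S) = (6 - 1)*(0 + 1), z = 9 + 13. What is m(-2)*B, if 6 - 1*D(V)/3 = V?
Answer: -4810/3 ≈ -1603.3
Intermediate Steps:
z = 22
D(V) = 18 - 3*V
m(S) = -5/3 (m(S) = -(6 - 1)*(0 + 1)/3 = -5/3)
B = 962 (B = ((18 - 3*1) + 22)*26 = ((18 - 3) + 22)*26 = (15 + 22)*26 = 37*26 = 962)
m(-2)*B = -5/3*962 = -4810/3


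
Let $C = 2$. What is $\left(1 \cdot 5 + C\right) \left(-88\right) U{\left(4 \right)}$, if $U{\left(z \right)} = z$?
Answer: $-2464$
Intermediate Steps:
$\left(1 \cdot 5 + C\right) \left(-88\right) U{\left(4 \right)} = \left(1 \cdot 5 + 2\right) \left(-88\right) 4 = \left(5 + 2\right) \left(-88\right) 4 = 7 \left(-88\right) 4 = \left(-616\right) 4 = -2464$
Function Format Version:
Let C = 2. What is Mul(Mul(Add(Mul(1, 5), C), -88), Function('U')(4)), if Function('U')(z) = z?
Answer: -2464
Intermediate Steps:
Mul(Mul(Add(Mul(1, 5), C), -88), Function('U')(4)) = Mul(Mul(Add(Mul(1, 5), 2), -88), 4) = Mul(Mul(Add(5, 2), -88), 4) = Mul(Mul(7, -88), 4) = Mul(-616, 4) = -2464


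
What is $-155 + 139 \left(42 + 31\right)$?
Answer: $9992$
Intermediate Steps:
$-155 + 139 \left(42 + 31\right) = -155 + 139 \cdot 73 = -155 + 10147 = 9992$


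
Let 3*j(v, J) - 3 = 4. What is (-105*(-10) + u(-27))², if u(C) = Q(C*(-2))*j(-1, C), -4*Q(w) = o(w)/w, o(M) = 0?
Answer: 1102500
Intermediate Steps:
j(v, J) = 7/3 (j(v, J) = 1 + (⅓)*4 = 1 + 4/3 = 7/3)
Q(w) = 0 (Q(w) = -0/w = -¼*0 = 0)
u(C) = 0 (u(C) = 0*(7/3) = 0)
(-105*(-10) + u(-27))² = (-105*(-10) + 0)² = (1050 + 0)² = 1050² = 1102500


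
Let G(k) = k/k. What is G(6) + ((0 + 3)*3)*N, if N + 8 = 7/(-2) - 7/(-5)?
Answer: -899/10 ≈ -89.900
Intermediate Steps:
N = -101/10 (N = -8 + (7/(-2) - 7/(-5)) = -8 + (7*(-½) - 7*(-⅕)) = -8 + (-7/2 + 7/5) = -8 - 21/10 = -101/10 ≈ -10.100)
G(k) = 1
G(6) + ((0 + 3)*3)*N = 1 + ((0 + 3)*3)*(-101/10) = 1 + (3*3)*(-101/10) = 1 + 9*(-101/10) = 1 - 909/10 = -899/10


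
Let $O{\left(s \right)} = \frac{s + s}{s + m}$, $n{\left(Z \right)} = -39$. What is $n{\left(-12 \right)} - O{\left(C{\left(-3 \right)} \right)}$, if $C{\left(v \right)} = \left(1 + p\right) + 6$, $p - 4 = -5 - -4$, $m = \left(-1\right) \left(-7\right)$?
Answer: $- \frac{683}{17} \approx -40.176$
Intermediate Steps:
$m = 7$
$p = 3$ ($p = 4 - 1 = 3$)
$C{\left(v \right)} = 10$ ($C{\left(v \right)} = \left(1 + 3\right) + 6 = 4 + 6 = 10$)
$O{\left(s \right)} = \frac{2 s}{7 + s}$ ($O{\left(s \right)} = \frac{s + s}{s + 7} = \frac{2 s}{7 + s}$)
$n{\left(-12 \right)} - O{\left(C{\left(-3 \right)} \right)} = -39 - 2 \cdot 10 \frac{1}{7 + 10} = -39 - 2 \cdot 10 \cdot \frac{1}{17} = -39 - \frac{20}{17} = - \frac{683}{17}$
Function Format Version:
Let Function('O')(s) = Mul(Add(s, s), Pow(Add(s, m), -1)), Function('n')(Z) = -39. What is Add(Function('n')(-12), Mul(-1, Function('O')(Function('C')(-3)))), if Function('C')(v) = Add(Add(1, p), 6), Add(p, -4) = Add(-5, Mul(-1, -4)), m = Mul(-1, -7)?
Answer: Rational(-683, 17) ≈ -40.176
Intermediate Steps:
m = 7
p = 3 (p = Add(4, Add(-5, Mul(-1, -4))) = Add(4, Add(-5, 4)) = Add(4, -1) = 3)
Function('C')(v) = 10 (Function('C')(v) = Add(Add(1, 3), 6) = Add(4, 6) = 10)
Function('O')(s) = Mul(2, s, Pow(Add(7, s), -1)) (Function('O')(s) = Mul(Add(s, s), Pow(Add(s, 7), -1)) = Mul(Mul(2, s), Pow(Add(7, s), -1)) = Mul(2, s, Pow(Add(7, s), -1)))
Add(Function('n')(-12), Mul(-1, Function('O')(Function('C')(-3)))) = Add(-39, Mul(-1, Mul(2, 10, Pow(Add(7, 10), -1)))) = Add(-39, Mul(-1, Mul(2, 10, Pow(17, -1)))) = Add(-39, Mul(-1, Mul(2, 10, Rational(1, 17)))) = Add(-39, Mul(-1, Rational(20, 17))) = Add(-39, Rational(-20, 17)) = Rational(-683, 17)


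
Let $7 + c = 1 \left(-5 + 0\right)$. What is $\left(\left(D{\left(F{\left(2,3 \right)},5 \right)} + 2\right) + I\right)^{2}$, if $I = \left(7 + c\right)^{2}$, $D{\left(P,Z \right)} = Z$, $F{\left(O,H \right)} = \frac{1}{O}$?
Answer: $1024$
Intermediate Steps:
$c = -12$ ($c = -7 + 1 \left(-5 + 0\right) = -7 + 1 \left(-5\right) = -7 - 5 = -12$)
$I = 25$ ($I = \left(7 - 12\right)^{2} = \left(-5\right)^{2} = 25$)
$\left(\left(D{\left(F{\left(2,3 \right)},5 \right)} + 2\right) + I\right)^{2} = \left(\left(5 + 2\right) + 25\right)^{2} = \left(7 + 25\right)^{2} = 32^{2} = 1024$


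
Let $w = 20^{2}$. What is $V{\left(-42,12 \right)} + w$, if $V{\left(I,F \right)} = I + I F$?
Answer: $-146$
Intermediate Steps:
$V{\left(I,F \right)} = I + F I$
$w = 400$
$V{\left(-42,12 \right)} + w = - 42 \left(1 + 12\right) + 400 = \left(-42\right) 13 + 400 = -546 + 400 = -146$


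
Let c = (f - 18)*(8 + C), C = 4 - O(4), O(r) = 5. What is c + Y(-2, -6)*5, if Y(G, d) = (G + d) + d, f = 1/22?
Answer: -4305/22 ≈ -195.68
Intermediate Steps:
f = 1/22 ≈ 0.045455
Y(G, d) = G + 2*d
C = -1 (C = 4 - 1*5 = 4 - 5 = -1)
c = -2765/22 (c = (1/22 - 18)*(8 - 1) = -395/22*7 = -2765/22 ≈ -125.68)
c + Y(-2, -6)*5 = -2765/22 + (-2 + 2*(-6))*5 = -2765/22 + (-2 - 12)*5 = -2765/22 - 14*5 = -2765/22 - 70 = -4305/22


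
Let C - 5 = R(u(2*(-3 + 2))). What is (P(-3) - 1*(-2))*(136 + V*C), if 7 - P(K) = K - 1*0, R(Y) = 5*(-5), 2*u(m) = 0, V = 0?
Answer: 1632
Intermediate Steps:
u(m) = 0 (u(m) = (½)*0 = 0)
R(Y) = -25
P(K) = 7 - K (P(K) = 7 - (K - 1*0) = 7 - (K + 0) = 7 - K)
C = -20 (C = 5 - 25 = -20)
(P(-3) - 1*(-2))*(136 + V*C) = ((7 - 1*(-3)) - 1*(-2))*(136 + 0*(-20)) = ((7 + 3) + 2)*(136 + 0) = (10 + 2)*136 = 12*136 = 1632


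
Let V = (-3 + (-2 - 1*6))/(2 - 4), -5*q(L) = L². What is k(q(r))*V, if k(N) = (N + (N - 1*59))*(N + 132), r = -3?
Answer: -2241393/50 ≈ -44828.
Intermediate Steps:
q(L) = -L²/5
V = 11/2 (V = (-3 + (-2 - 6))/(-2) = (-3 - 8)*(-½) = -11*(-½) = 11/2 ≈ 5.5000)
k(N) = (-59 + 2*N)*(132 + N) (k(N) = (N + (N - 59))*(132 + N) = (N + (-59 + N))*(132 + N) = (-59 + 2*N)*(132 + N))
k(q(r))*V = (-7788 + 2*(-⅕*(-3)²)² + 205*(-⅕*(-3)²))*(11/2) = (-7788 + 2*(-⅕*9)² + 205*(-⅕*9))*(11/2) = (-7788 + 2*(-9/5)² + 205*(-9/5))*(11/2) = (-7788 + 2*(81/25) - 369)*(11/2) = (-7788 + 162/25 - 369)*(11/2) = -203763/25*11/2 = -2241393/50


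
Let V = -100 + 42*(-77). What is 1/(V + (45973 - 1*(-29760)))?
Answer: 1/72399 ≈ 1.3812e-5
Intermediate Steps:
V = -3334 (V = -100 - 3234 = -3334)
1/(V + (45973 - 1*(-29760))) = 1/(-3334 + (45973 - 1*(-29760))) = 1/(-3334 + (45973 + 29760)) = 1/(-3334 + 75733) = 1/72399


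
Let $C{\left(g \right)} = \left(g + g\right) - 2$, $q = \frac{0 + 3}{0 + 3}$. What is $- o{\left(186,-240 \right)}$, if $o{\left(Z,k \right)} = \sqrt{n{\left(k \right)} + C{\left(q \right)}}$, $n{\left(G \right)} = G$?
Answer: $- 4 i \sqrt{15} \approx - 15.492 i$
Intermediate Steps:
$q = 1$ ($q = \frac{3}{3} = 3 \cdot \frac{1}{3} = 1$)
$C{\left(g \right)} = -2 + 2 g$ ($C{\left(g \right)} = 2 g - 2 = -2 + 2 g$)
$o{\left(Z,k \right)} = \sqrt{k}$ ($o{\left(Z,k \right)} = \sqrt{k + \left(-2 + 2 \cdot 1\right)} = \sqrt{k + \left(-2 + 2\right)} = \sqrt{k + 0} = \sqrt{k}$)
$- o{\left(186,-240 \right)} = - \sqrt{-240} = - 4 i \sqrt{15}$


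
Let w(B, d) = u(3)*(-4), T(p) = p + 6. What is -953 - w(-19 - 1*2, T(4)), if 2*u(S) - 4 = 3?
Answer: -939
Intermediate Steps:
T(p) = 6 + p
u(S) = 7/2 (u(S) = 2 + (½)*3 = 2 + 3/2 = 7/2)
w(B, d) = -14 (w(B, d) = (7/2)*(-4) = -14)
-953 - w(-19 - 1*2, T(4)) = -953 - 1*(-14) = -953 + 14 = -939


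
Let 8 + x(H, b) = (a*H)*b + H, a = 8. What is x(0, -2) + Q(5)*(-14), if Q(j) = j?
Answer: -78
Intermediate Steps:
x(H, b) = -8 + H + 8*H*b (x(H, b) = -8 + ((8*H)*b + H) = -8 + (8*H*b + H) = -8 + (H + 8*H*b) = -8 + H + 8*H*b)
x(0, -2) + Q(5)*(-14) = (-8 + 0 + 8*0*(-2)) + 5*(-14) = (-8 + 0 + 0) - 70 = -8 - 70 = -78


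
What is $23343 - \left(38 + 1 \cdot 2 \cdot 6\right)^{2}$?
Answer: $20843$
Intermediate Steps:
$23343 - \left(38 + 1 \cdot 2 \cdot 6\right)^{2} = 23343 - \left(38 + 2 \cdot 6\right)^{2} = 23343 - \left(38 + 12\right)^{2} = 23343 - 50^{2} = 23343 - 2500 = 20843$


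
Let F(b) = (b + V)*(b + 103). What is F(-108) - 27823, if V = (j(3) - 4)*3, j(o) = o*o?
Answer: -27358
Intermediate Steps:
j(o) = o²
V = 15 (V = (3² - 4)*3 = (9 - 4)*3 = 5*3 = 15)
F(b) = (15 + b)*(103 + b) (F(b) = (b + 15)*(b + 103) = (15 + b)*(103 + b))
F(-108) - 27823 = (1545 + (-108)² + 118*(-108)) - 27823 = (1545 + 11664 - 12744) - 27823 = 465 - 27823 = -27358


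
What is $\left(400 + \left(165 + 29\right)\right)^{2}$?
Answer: $352836$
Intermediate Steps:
$\left(400 + \left(165 + 29\right)\right)^{2} = \left(400 + 194\right)^{2} = 594^{2} = 352836$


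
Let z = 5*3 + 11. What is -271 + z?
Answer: -245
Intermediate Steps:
z = 26 (z = 15 + 11 = 26)
-271 + z = -271 + 26 = -245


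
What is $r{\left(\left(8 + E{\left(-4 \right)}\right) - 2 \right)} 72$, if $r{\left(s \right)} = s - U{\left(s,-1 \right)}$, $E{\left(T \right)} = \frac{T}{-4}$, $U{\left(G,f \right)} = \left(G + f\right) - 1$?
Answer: $144$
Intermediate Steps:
$U{\left(G,f \right)} = -1 + G + f$
$E{\left(T \right)} = - \frac{T}{4}$ ($E{\left(T \right)} = T \left(- \frac{1}{4}\right) = - \frac{T}{4}$)
$r{\left(s \right)} = 2$ ($r{\left(s \right)} = s - \left(-1 + s - 1\right) = s - \left(-2 + s\right) = 2$)
$r{\left(\left(8 + E{\left(-4 \right)}\right) - 2 \right)} 72 = 2 \cdot 72 = 144$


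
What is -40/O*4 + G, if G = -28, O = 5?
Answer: -60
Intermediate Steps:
-40/O*4 + G = -40/5*4 - 28 = -40*⅕*4 - 28 = -8*4 - 28 = -32 - 28 = -60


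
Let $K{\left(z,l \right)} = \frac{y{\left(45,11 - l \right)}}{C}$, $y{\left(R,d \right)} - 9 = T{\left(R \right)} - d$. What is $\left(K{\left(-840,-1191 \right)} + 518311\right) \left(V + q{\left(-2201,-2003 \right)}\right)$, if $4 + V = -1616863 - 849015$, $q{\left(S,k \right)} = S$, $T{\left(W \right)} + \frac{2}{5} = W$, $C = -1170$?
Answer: $- \frac{415752021857702}{325} \approx -1.2792 \cdot 10^{12}$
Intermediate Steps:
$T{\left(W \right)} = - \frac{2}{5} + W$
$y{\left(R,d \right)} = \frac{43}{5} + R - d$ ($y{\left(R,d \right)} = 9 - \left(\frac{2}{5} + d - R\right) = \frac{43}{5} + R - d$)
$V = -2465882$ ($V = -4 - 2465878 = -2465882$)
$K{\left(z,l \right)} = - \frac{71}{1950} - \frac{l}{1170}$ ($K{\left(z,l \right)} = \frac{\frac{43}{5} + 45 - \left(11 - l\right)}{-1170} = \left(\frac{43}{5} + 45 + \left(-11 + l\right)\right) \left(- \frac{1}{1170}\right) = \left(\frac{213}{5} + l\right) \left(- \frac{1}{1170}\right) = - \frac{71}{1950} - \frac{l}{1170}$)
$\left(K{\left(-840,-1191 \right)} + 518311\right) \left(V + q{\left(-2201,-2003 \right)}\right) = \left(\left(- \frac{71}{1950} - - \frac{397}{390}\right) + 518311\right) \left(-2465882 - 2201\right) = \left(\left(- \frac{71}{1950} + \frac{397}{390}\right) + 518311\right) \left(-2468083\right) = \left(\frac{319}{325} + 518311\right) \left(-2468083\right) = \frac{168451394}{325} \left(-2468083\right) = - \frac{415752021857702}{325}$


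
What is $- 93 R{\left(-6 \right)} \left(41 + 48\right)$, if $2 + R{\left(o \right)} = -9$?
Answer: $91047$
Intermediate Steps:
$R{\left(o \right)} = -11$ ($R{\left(o \right)} = -2 - 9 = -11$)
$- 93 R{\left(-6 \right)} \left(41 + 48\right) = \left(-93\right) \left(-11\right) \left(41 + 48\right) = 1023 \cdot 89 = 91047$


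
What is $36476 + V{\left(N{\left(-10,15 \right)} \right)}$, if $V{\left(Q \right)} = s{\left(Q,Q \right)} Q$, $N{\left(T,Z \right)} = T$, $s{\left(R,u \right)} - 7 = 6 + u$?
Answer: $36446$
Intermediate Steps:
$s{\left(R,u \right)} = 13 + u$ ($s{\left(R,u \right)} = 7 + \left(6 + u\right) = 13 + u$)
$V{\left(Q \right)} = Q \left(13 + Q\right)$ ($V{\left(Q \right)} = \left(13 + Q\right) Q = Q \left(13 + Q\right)$)
$36476 + V{\left(N{\left(-10,15 \right)} \right)} = 36476 - 10 \left(13 - 10\right) = 36476 - 30 = 36446$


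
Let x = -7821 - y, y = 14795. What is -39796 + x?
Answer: -62412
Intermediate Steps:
x = -22616 (x = -7821 - 1*14795 = -7821 - 14795 = -22616)
-39796 + x = -39796 - 22616 = -62412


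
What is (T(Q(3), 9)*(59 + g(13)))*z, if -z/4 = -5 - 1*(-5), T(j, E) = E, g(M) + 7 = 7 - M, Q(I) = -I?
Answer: 0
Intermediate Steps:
g(M) = -M (g(M) = -7 + (7 - M) = -M)
z = 0 (z = -4*(-5 - 1*(-5)) = -4*(-5 + 5) = -4*0 = 0)
(T(Q(3), 9)*(59 + g(13)))*z = (9*(59 - 1*13))*0 = (9*(59 - 13))*0 = (9*46)*0 = 414*0 = 0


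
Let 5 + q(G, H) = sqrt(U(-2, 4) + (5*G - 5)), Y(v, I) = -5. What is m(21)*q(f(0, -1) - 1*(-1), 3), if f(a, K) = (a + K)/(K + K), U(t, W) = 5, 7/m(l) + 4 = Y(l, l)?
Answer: 35/9 - 7*sqrt(30)/18 ≈ 1.7589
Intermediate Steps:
m(l) = -7/9 (m(l) = 7/(-4 - 5) = 7/(-9) = 7*(-1/9) = -7/9)
f(a, K) = (K + a)/(2*K) (f(a, K) = (K + a)/((2*K)) = (K + a)*(1/(2*K)) = (K + a)/(2*K))
q(G, H) = -5 + sqrt(5)*sqrt(G) (q(G, H) = -5 + sqrt(5 + (5*G - 5)) = -5 + sqrt(5 + (-5 + 5*G)) = -5 + sqrt(5*G) = -5 + sqrt(5)*sqrt(G))
m(21)*q(f(0, -1) - 1*(-1), 3) = -7*(-5 + sqrt(5)*sqrt((1/2)*(-1 + 0)/(-1) - 1*(-1)))/9 = -7*(-5 + sqrt(5)*sqrt((1/2)*(-1)*(-1) + 1))/9 = -7*(-5 + sqrt(5)*sqrt(1/2 + 1))/9 = -7*(-5 + sqrt(5)*sqrt(3/2))/9 = -7*(-5 + sqrt(5)*(sqrt(6)/2))/9 = -7*(-5 + sqrt(30)/2)/9 = 35/9 - 7*sqrt(30)/18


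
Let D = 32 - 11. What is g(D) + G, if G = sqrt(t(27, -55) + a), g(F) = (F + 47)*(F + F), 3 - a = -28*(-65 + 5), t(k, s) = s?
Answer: 2856 + 2*I*sqrt(433) ≈ 2856.0 + 41.617*I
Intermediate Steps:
a = -1677 (a = 3 - (-28)*(-65 + 5) = 3 - (-28)*(-60) = 3 - 1*1680 = 3 - 1680 = -1677)
D = 21
g(F) = 2*F*(47 + F) (g(F) = (47 + F)*(2*F) = 2*F*(47 + F))
G = 2*I*sqrt(433) (G = sqrt(-55 - 1677) = sqrt(-1732) = 2*I*sqrt(433) ≈ 41.617*I)
g(D) + G = 2*21*(47 + 21) + 2*I*sqrt(433) = 2*21*68 + 2*I*sqrt(433) = 2856 + 2*I*sqrt(433)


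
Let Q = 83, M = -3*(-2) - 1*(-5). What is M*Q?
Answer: 913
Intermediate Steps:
M = 11 (M = 6 + 5 = 11)
M*Q = 11*83 = 913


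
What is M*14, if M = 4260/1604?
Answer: 14910/401 ≈ 37.182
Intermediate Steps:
M = 1065/401 (M = 4260*(1/1604) = 1065/401 ≈ 2.6559)
M*14 = (1065/401)*14 = 14910/401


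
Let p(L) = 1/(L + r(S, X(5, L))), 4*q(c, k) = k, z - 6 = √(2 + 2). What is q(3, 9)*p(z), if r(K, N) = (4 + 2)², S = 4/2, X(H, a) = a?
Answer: 9/176 ≈ 0.051136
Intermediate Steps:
z = 8 (z = 6 + √(2 + 2) = 6 + √4 = 6 + 2 = 8)
q(c, k) = k/4
S = 2 (S = 4*(½) = 2)
r(K, N) = 36 (r(K, N) = 6² = 36)
p(L) = 1/(36 + L) (p(L) = 1/(L + 36) = 1/(36 + L))
q(3, 9)*p(z) = ((¼)*9)/(36 + 8) = (9/4)/44 = (9/4)*(1/44) = 9/176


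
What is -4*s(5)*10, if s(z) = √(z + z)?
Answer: -40*√10 ≈ -126.49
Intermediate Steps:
s(z) = √2*√z (s(z) = √(2*z) = √2*√z)
-4*s(5)*10 = -4*√2*√5*10 = -4*√10*10 = -40*√10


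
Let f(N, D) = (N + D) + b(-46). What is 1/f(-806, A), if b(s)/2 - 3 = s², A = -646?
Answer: 1/2786 ≈ 0.00035894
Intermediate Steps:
b(s) = 6 + 2*s²
f(N, D) = 4238 + D + N (f(N, D) = (N + D) + (6 + 2*(-46)²) = (D + N) + (6 + 2*2116) = (D + N) + (6 + 4232) = (D + N) + 4238 = 4238 + D + N)
1/f(-806, A) = 1/(4238 - 646 - 806) = 1/2786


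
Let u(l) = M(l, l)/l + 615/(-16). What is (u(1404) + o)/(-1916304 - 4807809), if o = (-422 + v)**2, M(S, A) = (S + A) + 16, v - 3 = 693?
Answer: -421422247/37762618608 ≈ -0.011160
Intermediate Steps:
v = 696 (v = 3 + 693 = 696)
M(S, A) = 16 + A + S (M(S, A) = (A + S) + 16 = 16 + A + S)
u(l) = -615/16 + (16 + 2*l)/l (u(l) = (16 + l + l)/l + 615/(-16) = (16 + 2*l)/l + 615*(-1/16) = (16 + 2*l)/l - 615/16 = -615/16 + (16 + 2*l)/l)
o = 75076 (o = (-422 + 696)**2 = 274**2 = 75076)
(u(1404) + o)/(-1916304 - 4807809) = ((-583/16 + 16/1404) + 75076)/(-1916304 - 4807809) = ((-583/16 + 16*(1/1404)) + 75076)/(-6724113) = ((-583/16 + 4/351) + 75076)*(-1/6724113) = (-204569/5616 + 75076)*(-1/6724113) = (421422247/5616)*(-1/6724113) = -421422247/37762618608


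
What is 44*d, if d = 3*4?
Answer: 528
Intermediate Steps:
d = 12
44*d = 44*12 = 528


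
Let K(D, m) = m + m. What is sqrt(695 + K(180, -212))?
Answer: sqrt(271) ≈ 16.462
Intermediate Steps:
K(D, m) = 2*m
sqrt(695 + K(180, -212)) = sqrt(695 + 2*(-212)) = sqrt(695 - 424) = sqrt(271)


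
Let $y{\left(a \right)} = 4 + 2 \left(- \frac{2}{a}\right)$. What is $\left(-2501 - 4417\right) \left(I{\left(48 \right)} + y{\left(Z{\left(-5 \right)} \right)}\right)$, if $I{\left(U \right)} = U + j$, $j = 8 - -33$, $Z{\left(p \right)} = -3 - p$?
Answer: $-629538$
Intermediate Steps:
$j = 41$ ($j = 8 + 33 = 41$)
$y{\left(a \right)} = 4 - \frac{4}{a}$
$I{\left(U \right)} = 41 + U$ ($I{\left(U \right)} = U + 41 = 41 + U$)
$\left(-2501 - 4417\right) \left(I{\left(48 \right)} + y{\left(Z{\left(-5 \right)} \right)}\right) = \left(-2501 - 4417\right) \left(\left(41 + 48\right) + \left(4 - \frac{4}{-3 - -5}\right)\right) = - 6918 \left(89 + \left(4 - \frac{4}{-3 + 5}\right)\right) = - 6918 \left(89 + \left(4 - \frac{4}{2}\right)\right) = - 6918 \left(89 + \left(4 - 2\right)\right) = - 6918 \left(89 + 2\right) = \left(-6918\right) 91 = -629538$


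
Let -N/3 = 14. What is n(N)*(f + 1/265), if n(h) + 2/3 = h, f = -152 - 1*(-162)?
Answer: -339328/795 ≈ -426.83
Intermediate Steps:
f = 10 (f = -152 + 162 = 10)
N = -42 (N = -3*14 = -42)
n(h) = -⅔ + h
n(N)*(f + 1/265) = (-⅔ - 42)*(10 + 1/265) = -128*(10 + 1/265)/3 = -128/3*2651/265 = -339328/795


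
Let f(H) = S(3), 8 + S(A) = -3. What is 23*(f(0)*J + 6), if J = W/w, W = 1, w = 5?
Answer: 437/5 ≈ 87.400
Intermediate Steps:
S(A) = -11 (S(A) = -8 - 3 = -11)
f(H) = -11
J = ⅕ (J = 1/5 = 1*(⅕) = ⅕ ≈ 0.20000)
23*(f(0)*J + 6) = 23*(-11*⅕ + 6) = 23*(-11/5 + 6) = 23*(19/5) = 437/5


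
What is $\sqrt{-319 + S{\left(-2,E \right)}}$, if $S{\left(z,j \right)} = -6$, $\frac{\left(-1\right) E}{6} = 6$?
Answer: $5 i \sqrt{13} \approx 18.028 i$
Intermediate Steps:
$E = -36$ ($E = \left(-6\right) 6 = -36$)
$\sqrt{-319 + S{\left(-2,E \right)}} = \sqrt{-319 - 6} = \sqrt{-325} = 5 i \sqrt{13}$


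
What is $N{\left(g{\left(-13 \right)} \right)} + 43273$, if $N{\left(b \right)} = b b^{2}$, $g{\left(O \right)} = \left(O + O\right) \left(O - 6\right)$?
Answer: $120597057$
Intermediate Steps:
$g{\left(O \right)} = 2 O \left(-6 + O\right)$
$N{\left(b \right)} = b^{3}$
$N{\left(g{\left(-13 \right)} \right)} + 43273 = \left(2 \left(-13\right) \left(-6 - 13\right)\right)^{3} + 43273 = \left(2 \left(-13\right) \left(-19\right)\right)^{3} + 43273 = 494^{3} + 43273 = 120553784 + 43273 = 120597057$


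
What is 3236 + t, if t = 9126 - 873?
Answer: 11489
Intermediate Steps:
t = 8253
3236 + t = 3236 + 8253 = 11489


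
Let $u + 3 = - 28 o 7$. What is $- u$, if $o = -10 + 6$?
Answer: $-781$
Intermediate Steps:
$o = -4$
$u = 781$ ($u = -3 + \left(-28\right) \left(-4\right) 7 = -3 + 112 \cdot 7 = -3 + 784 = 781$)
$- u = \left(-1\right) 781 = -781$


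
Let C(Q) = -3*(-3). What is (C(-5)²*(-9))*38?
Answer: -27702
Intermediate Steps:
C(Q) = 9
(C(-5)²*(-9))*38 = (9²*(-9))*38 = (81*(-9))*38 = -729*38 = -27702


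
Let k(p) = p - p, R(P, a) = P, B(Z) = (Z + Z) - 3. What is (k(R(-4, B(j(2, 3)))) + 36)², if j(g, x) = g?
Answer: 1296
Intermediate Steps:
B(Z) = -3 + 2*Z (B(Z) = 2*Z - 3 = -3 + 2*Z)
k(p) = 0
(k(R(-4, B(j(2, 3)))) + 36)² = (0 + 36)² = 36² = 1296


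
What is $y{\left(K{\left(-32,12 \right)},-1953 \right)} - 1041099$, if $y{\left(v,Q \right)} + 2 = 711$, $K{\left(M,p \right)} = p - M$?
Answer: $-1040390$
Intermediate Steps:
$y{\left(v,Q \right)} = 709$ ($y{\left(v,Q \right)} = -2 + 711 = 709$)
$y{\left(K{\left(-32,12 \right)},-1953 \right)} - 1041099 = 709 - 1041099 = -1040390$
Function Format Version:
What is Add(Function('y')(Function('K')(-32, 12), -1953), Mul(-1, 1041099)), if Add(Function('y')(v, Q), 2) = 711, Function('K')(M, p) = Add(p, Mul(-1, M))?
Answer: -1040390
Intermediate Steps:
Function('y')(v, Q) = 709 (Function('y')(v, Q) = Add(-2, 711) = 709)
Add(Function('y')(Function('K')(-32, 12), -1953), Mul(-1, 1041099)) = Add(709, Mul(-1, 1041099)) = Add(709, -1041099) = -1040390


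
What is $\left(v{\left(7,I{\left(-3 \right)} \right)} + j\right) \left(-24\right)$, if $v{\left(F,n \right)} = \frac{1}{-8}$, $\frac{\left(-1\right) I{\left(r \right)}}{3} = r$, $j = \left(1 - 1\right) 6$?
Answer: $3$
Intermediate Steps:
$j = 0$ ($j = 0 \cdot 6 = 0$)
$I{\left(r \right)} = - 3 r$
$v{\left(F,n \right)} = - \frac{1}{8}$
$\left(v{\left(7,I{\left(-3 \right)} \right)} + j\right) \left(-24\right) = \left(- \frac{1}{8} + 0\right) \left(-24\right) = \left(- \frac{1}{8}\right) \left(-24\right) = 3$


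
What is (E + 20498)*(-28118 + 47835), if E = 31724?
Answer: 1029661174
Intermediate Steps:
(E + 20498)*(-28118 + 47835) = (31724 + 20498)*(-28118 + 47835) = 52222*19717 = 1029661174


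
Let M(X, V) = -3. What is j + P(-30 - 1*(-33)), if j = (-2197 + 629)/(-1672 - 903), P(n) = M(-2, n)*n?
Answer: -21607/2575 ≈ -8.3911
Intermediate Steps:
P(n) = -3*n
j = 1568/2575 (j = -1568/(-2575) = -1568*(-1/2575) = 1568/2575 ≈ 0.60893)
j + P(-30 - 1*(-33)) = 1568/2575 - 3*(-30 - 1*(-33)) = 1568/2575 - 3*(-30 + 33) = 1568/2575 - 3*3 = 1568/2575 - 9 = -21607/2575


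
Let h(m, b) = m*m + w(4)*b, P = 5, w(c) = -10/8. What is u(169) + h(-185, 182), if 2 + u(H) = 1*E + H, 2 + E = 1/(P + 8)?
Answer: 888227/26 ≈ 34163.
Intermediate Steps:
w(c) = -5/4 (w(c) = -10*1/8 = -5/4)
E = -25/13 (E = -2 + 1/(5 + 8) = -2 + 1/13 = -25/13 ≈ -1.9231)
h(m, b) = m**2 - 5*b/4 (h(m, b) = m*m - 5*b/4 = m**2 - 5*b/4)
u(H) = -51/13 + H (u(H) = -2 + (1*(-25/13) + H) = -2 + (-25/13 + H) = -51/13 + H)
u(169) + h(-185, 182) = (-51/13 + 169) + ((-185)**2 - 5/4*182) = 2146/13 + (34225 - 455/2) = 2146/13 + 67995/2 = 888227/26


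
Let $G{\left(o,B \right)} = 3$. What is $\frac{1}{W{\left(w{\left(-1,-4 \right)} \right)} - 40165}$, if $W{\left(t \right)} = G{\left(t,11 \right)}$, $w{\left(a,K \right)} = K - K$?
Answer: $- \frac{1}{40162} \approx -2.4899 \cdot 10^{-5}$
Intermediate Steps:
$w{\left(a,K \right)} = 0$
$W{\left(t \right)} = 3$
$\frac{1}{W{\left(w{\left(-1,-4 \right)} \right)} - 40165} = \frac{1}{3 - 40165} = \frac{1}{-40162} = - \frac{1}{40162}$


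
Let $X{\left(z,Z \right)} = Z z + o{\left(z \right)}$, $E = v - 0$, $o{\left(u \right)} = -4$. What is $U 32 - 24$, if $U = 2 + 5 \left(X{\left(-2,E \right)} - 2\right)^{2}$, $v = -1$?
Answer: $2600$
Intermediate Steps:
$E = -1$ ($E = -1 - 0 = -1 + 0 = -1$)
$X{\left(z,Z \right)} = -4 + Z z$ ($X{\left(z,Z \right)} = Z z - 4 = -4 + Z z$)
$U = 82$ ($U = 2 + 5 \left(\left(-4 - -2\right) - 2\right)^{2} = 2 + 5 \left(\left(-4 + 2\right) - 2\right)^{2} = 2 + 5 \left(-2 - 2\right)^{2} = 2 + 5 \left(-4\right)^{2} = 2 + 5 \cdot 16 = 2 + 80 = 82$)
$U 32 - 24 = 82 \cdot 32 - 24 = 2624 - 24 = 2600$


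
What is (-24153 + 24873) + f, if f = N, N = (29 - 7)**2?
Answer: 1204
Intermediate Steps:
N = 484 (N = 22**2 = 484)
f = 484
(-24153 + 24873) + f = (-24153 + 24873) + 484 = 720 + 484 = 1204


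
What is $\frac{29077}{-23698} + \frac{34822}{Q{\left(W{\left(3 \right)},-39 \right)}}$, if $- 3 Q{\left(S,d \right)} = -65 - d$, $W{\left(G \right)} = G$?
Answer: $\frac{1237439633}{308074} \approx 4016.7$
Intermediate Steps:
$Q{\left(S,d \right)} = \frac{65}{3} + \frac{d}{3}$ ($Q{\left(S,d \right)} = - \frac{-65 - d}{3} = \frac{65}{3} + \frac{d}{3}$)
$\frac{29077}{-23698} + \frac{34822}{Q{\left(W{\left(3 \right)},-39 \right)}} = \frac{29077}{-23698} + \frac{34822}{\frac{65}{3} + \frac{1}{3} \left(-39\right)} = 29077 \left(- \frac{1}{23698}\right) + \frac{34822}{\frac{65}{3} - 13} = - \frac{29077}{23698} + \frac{34822}{\frac{26}{3}} = - \frac{29077}{23698} + 34822 \cdot \frac{3}{26} = - \frac{29077}{23698} + \frac{52233}{13} = \frac{1237439633}{308074}$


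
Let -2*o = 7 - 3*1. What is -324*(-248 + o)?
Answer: 81000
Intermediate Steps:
o = -2 (o = -(7 - 3*1)/2 = -(7 - 3)/2 = -1/2*4 = -2)
-324*(-248 + o) = -324*(-248 - 2) = -324*(-250) = 81000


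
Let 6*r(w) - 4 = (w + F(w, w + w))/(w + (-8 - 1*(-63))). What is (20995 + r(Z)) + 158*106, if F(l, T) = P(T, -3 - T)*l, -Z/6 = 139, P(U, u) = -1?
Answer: 113231/3 ≈ 37744.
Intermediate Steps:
Z = -834 (Z = -6*139 = -834)
F(l, T) = -l
r(w) = ⅔ (r(w) = ⅔ + ((w - w)/(w + (-8 - 1*(-63))))/6 = ⅔ + (0/(w + (-8 + 63)))/6 = ⅔ + (0/(w + 55))/6 = ⅔ + (0/(55 + w))/6 = ⅔ + (⅙)*0 = ⅔ + 0 = ⅔)
(20995 + r(Z)) + 158*106 = (20995 + ⅔) + 158*106 = 62987/3 + 16748 = 113231/3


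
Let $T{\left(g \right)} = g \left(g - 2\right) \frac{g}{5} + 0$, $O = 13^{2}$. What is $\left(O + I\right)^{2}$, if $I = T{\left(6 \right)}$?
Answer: $\frac{978121}{25} \approx 39125.0$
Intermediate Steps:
$O = 169$
$T{\left(g \right)} = \frac{g^{2} \left(-2 + g\right)}{5}$ ($T{\left(g \right)} = g \left(-2 + g\right) g \frac{1}{5} + 0 = g \left(-2 + g\right) \frac{g}{5} + 0 = \frac{g^{2} \left(-2 + g\right)}{5} + 0 = \frac{g^{2} \left(-2 + g\right)}{5}$)
$I = \frac{144}{5}$ ($I = \frac{6^{2} \left(-2 + 6\right)}{5} = \frac{1}{5} \cdot 36 \cdot 4 = \frac{144}{5} \approx 28.8$)
$\left(O + I\right)^{2} = \left(169 + \frac{144}{5}\right)^{2} = \left(\frac{989}{5}\right)^{2} = \frac{978121}{25}$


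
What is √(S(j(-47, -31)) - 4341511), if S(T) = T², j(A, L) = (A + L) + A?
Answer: 27*I*√5934 ≈ 2079.9*I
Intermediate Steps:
j(A, L) = L + 2*A
√(S(j(-47, -31)) - 4341511) = √((-31 + 2*(-47))² - 4341511) = √((-31 - 94)² - 4341511) = √((-125)² - 4341511) = √(15625 - 4341511) = √(-4325886) = 27*I*√5934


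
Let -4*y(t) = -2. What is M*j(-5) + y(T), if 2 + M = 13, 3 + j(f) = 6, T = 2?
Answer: 67/2 ≈ 33.500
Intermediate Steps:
y(t) = 1/2 (y(t) = -1/4*(-2) = 1/2)
j(f) = 3 (j(f) = -3 + 6 = 3)
M = 11 (M = -2 + 13 = 11)
M*j(-5) + y(T) = 11*3 + 1/2 = 33 + 1/2 = 67/2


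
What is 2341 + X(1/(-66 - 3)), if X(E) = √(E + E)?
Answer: 2341 + I*√138/69 ≈ 2341.0 + 0.17025*I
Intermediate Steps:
X(E) = √2*√E (X(E) = √(2*E) = √2*√E)
2341 + X(1/(-66 - 3)) = 2341 + √2*√(1/(-66 - 3)) = 2341 + √2*√(1/(-69)) = 2341 + √2*√(-1/69) = 2341 + √2*(I*√69/69) = 2341 + I*√138/69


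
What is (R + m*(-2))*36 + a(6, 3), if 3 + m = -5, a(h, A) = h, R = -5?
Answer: 402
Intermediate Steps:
m = -8 (m = -3 - 5 = -8)
(R + m*(-2))*36 + a(6, 3) = (-5 - 8*(-2))*36 + 6 = (-5 + 16)*36 + 6 = 11*36 + 6 = 396 + 6 = 402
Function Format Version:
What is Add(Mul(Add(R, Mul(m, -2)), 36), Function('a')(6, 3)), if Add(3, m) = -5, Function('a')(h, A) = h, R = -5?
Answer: 402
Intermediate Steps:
m = -8 (m = Add(-3, -5) = -8)
Add(Mul(Add(R, Mul(m, -2)), 36), Function('a')(6, 3)) = Add(Mul(Add(-5, Mul(-8, -2)), 36), 6) = Add(Mul(Add(-5, 16), 36), 6) = Add(Mul(11, 36), 6) = Add(396, 6) = 402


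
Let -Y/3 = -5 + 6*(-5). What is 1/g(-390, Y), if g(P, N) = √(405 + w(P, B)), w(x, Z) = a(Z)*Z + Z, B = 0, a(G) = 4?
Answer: √5/45 ≈ 0.049690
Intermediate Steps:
Y = 105 (Y = -3*(-5 + 6*(-5)) = -3*(-5 - 30) = -3*(-35) = 105)
w(x, Z) = 5*Z (w(x, Z) = 4*Z + Z = 5*Z)
g(P, N) = 9*√5 (g(P, N) = √(405 + 5*0) = √(405 + 0) = √405 = 9*√5)
1/g(-390, Y) = 1/(9*√5) = √5/45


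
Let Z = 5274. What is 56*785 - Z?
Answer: 38686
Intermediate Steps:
56*785 - Z = 56*785 - 1*5274 = 43960 - 5274 = 38686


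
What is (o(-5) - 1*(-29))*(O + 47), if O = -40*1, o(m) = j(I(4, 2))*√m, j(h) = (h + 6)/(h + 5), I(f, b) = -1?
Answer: 203 + 35*I*√5/4 ≈ 203.0 + 19.566*I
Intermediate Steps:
j(h) = (6 + h)/(5 + h)
o(m) = 5*√m/4 (o(m) = ((6 - 1)/(5 - 1))*√m = (5/4)*√m = ((¼)*5)*√m = 5*√m/4)
O = -40
(o(-5) - 1*(-29))*(O + 47) = (5*√(-5)/4 - 1*(-29))*(-40 + 47) = (5*(I*√5)/4 + 29)*7 = (5*I*√5/4 + 29)*7 = (29 + 5*I*√5/4)*7 = 203 + 35*I*√5/4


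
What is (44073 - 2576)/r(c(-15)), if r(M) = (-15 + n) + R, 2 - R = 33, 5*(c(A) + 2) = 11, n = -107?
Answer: -2441/9 ≈ -271.22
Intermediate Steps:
c(A) = ⅕ (c(A) = -2 + (⅕)*11 = -2 + 11/5 = ⅕)
R = -31 (R = 2 - 1*33 = 2 - 33 = -31)
r(M) = -153 (r(M) = (-15 - 107) - 31 = -122 - 31 = -153)
(44073 - 2576)/r(c(-15)) = (44073 - 2576)/(-153) = 41497*(-1/153) = -2441/9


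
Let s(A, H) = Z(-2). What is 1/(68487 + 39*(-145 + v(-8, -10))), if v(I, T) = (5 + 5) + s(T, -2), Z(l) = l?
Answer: 1/63144 ≈ 1.5837e-5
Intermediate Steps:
s(A, H) = -2
v(I, T) = 8 (v(I, T) = (5 + 5) - 2 = 10 - 2 = 8)
1/(68487 + 39*(-145 + v(-8, -10))) = 1/(68487 + 39*(-145 + 8)) = 1/(68487 + 39*(-137)) = 1/(68487 - 5343) = 1/63144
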